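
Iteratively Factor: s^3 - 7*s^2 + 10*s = (s - 2)*(s^2 - 5*s) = s*(s - 2)*(s - 5)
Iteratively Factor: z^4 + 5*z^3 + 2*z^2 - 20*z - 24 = (z + 3)*(z^3 + 2*z^2 - 4*z - 8) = (z + 2)*(z + 3)*(z^2 - 4) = (z + 2)^2*(z + 3)*(z - 2)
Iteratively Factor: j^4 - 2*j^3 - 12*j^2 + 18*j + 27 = (j + 1)*(j^3 - 3*j^2 - 9*j + 27) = (j - 3)*(j + 1)*(j^2 - 9) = (j - 3)^2*(j + 1)*(j + 3)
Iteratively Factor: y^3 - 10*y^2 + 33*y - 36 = (y - 4)*(y^2 - 6*y + 9) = (y - 4)*(y - 3)*(y - 3)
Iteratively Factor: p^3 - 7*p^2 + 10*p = (p - 2)*(p^2 - 5*p) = p*(p - 2)*(p - 5)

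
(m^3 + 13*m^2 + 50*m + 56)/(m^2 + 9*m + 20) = (m^2 + 9*m + 14)/(m + 5)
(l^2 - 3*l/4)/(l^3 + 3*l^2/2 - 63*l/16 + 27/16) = 4*l/(4*l^2 + 9*l - 9)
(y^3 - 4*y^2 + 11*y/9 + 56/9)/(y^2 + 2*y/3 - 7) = (3*y^2 - 5*y - 8)/(3*(y + 3))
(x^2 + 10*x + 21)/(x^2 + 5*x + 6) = (x + 7)/(x + 2)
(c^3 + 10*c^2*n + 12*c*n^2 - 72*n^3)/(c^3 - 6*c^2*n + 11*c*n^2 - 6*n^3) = (c^2 + 12*c*n + 36*n^2)/(c^2 - 4*c*n + 3*n^2)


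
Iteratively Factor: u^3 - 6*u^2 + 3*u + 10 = (u - 5)*(u^2 - u - 2) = (u - 5)*(u + 1)*(u - 2)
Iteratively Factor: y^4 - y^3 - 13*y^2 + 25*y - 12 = (y - 3)*(y^3 + 2*y^2 - 7*y + 4) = (y - 3)*(y - 1)*(y^2 + 3*y - 4) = (y - 3)*(y - 1)*(y + 4)*(y - 1)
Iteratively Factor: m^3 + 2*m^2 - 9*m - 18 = (m + 3)*(m^2 - m - 6) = (m - 3)*(m + 3)*(m + 2)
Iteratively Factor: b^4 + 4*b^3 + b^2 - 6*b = (b + 3)*(b^3 + b^2 - 2*b) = b*(b + 3)*(b^2 + b - 2) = b*(b + 2)*(b + 3)*(b - 1)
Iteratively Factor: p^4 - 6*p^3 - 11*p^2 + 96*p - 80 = (p + 4)*(p^3 - 10*p^2 + 29*p - 20) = (p - 1)*(p + 4)*(p^2 - 9*p + 20) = (p - 4)*(p - 1)*(p + 4)*(p - 5)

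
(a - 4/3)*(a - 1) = a^2 - 7*a/3 + 4/3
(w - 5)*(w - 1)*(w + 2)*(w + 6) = w^4 + 2*w^3 - 31*w^2 - 32*w + 60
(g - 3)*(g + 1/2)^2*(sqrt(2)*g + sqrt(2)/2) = sqrt(2)*g^4 - 3*sqrt(2)*g^3/2 - 15*sqrt(2)*g^2/4 - 17*sqrt(2)*g/8 - 3*sqrt(2)/8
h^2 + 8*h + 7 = (h + 1)*(h + 7)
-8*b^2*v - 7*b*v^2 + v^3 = v*(-8*b + v)*(b + v)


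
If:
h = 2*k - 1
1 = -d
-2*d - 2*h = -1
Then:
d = -1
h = 3/2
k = 5/4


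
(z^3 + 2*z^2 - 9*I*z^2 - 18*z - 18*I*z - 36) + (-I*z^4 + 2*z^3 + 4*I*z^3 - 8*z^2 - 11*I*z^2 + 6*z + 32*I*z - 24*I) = -I*z^4 + 3*z^3 + 4*I*z^3 - 6*z^2 - 20*I*z^2 - 12*z + 14*I*z - 36 - 24*I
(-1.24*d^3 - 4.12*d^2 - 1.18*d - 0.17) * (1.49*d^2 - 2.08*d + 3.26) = -1.8476*d^5 - 3.5596*d^4 + 2.769*d^3 - 11.2301*d^2 - 3.4932*d - 0.5542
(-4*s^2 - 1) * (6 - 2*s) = 8*s^3 - 24*s^2 + 2*s - 6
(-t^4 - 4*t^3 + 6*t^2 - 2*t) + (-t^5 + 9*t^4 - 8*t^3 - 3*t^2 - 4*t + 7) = -t^5 + 8*t^4 - 12*t^3 + 3*t^2 - 6*t + 7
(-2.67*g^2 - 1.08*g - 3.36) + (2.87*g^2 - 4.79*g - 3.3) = 0.2*g^2 - 5.87*g - 6.66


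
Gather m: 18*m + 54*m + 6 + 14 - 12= 72*m + 8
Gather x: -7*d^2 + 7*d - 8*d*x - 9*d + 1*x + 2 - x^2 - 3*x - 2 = -7*d^2 - 2*d - x^2 + x*(-8*d - 2)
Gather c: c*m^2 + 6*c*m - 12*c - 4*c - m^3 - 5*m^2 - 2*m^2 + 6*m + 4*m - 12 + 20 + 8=c*(m^2 + 6*m - 16) - m^3 - 7*m^2 + 10*m + 16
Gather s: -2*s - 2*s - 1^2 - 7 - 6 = -4*s - 14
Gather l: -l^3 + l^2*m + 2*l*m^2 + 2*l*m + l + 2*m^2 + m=-l^3 + l^2*m + l*(2*m^2 + 2*m + 1) + 2*m^2 + m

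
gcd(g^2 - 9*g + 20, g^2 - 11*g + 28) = g - 4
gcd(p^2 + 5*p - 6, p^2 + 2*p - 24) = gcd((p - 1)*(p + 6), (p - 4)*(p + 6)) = p + 6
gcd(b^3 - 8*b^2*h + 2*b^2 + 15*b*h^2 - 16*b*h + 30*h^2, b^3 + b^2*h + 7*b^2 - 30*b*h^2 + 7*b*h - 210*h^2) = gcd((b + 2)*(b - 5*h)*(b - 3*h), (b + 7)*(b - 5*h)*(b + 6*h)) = b - 5*h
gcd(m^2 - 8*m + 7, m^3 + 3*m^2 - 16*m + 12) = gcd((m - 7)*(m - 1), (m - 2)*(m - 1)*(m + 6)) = m - 1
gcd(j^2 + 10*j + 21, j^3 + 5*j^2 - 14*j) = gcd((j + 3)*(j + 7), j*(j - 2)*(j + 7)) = j + 7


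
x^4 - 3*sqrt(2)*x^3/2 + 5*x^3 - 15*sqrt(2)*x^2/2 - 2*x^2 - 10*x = x*(x + 5)*(x - 2*sqrt(2))*(x + sqrt(2)/2)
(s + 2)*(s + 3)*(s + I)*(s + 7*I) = s^4 + 5*s^3 + 8*I*s^3 - s^2 + 40*I*s^2 - 35*s + 48*I*s - 42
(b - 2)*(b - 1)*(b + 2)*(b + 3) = b^4 + 2*b^3 - 7*b^2 - 8*b + 12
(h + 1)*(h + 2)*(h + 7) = h^3 + 10*h^2 + 23*h + 14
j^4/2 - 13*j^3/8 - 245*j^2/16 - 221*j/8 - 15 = (j/2 + 1)*(j - 8)*(j + 5/4)*(j + 3/2)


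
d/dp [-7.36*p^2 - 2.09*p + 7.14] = -14.72*p - 2.09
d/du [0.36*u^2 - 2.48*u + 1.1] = 0.72*u - 2.48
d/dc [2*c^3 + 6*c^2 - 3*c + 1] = 6*c^2 + 12*c - 3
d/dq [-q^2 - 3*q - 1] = -2*q - 3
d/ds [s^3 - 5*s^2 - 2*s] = 3*s^2 - 10*s - 2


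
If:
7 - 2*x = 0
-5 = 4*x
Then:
No Solution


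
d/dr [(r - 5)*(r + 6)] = 2*r + 1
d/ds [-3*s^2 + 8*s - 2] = 8 - 6*s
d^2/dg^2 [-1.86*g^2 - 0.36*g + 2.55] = -3.72000000000000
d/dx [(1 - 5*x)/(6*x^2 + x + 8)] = (-30*x^2 - 5*x + (5*x - 1)*(12*x + 1) - 40)/(6*x^2 + x + 8)^2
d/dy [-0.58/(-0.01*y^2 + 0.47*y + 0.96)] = (0.2726 - 0.0116*y)/(-0.01*y^2 + 0.47*y + 0.96)^2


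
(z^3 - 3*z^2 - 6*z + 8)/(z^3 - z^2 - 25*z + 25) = (z^2 - 2*z - 8)/(z^2 - 25)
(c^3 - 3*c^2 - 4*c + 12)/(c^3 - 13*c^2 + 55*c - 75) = (c^2 - 4)/(c^2 - 10*c + 25)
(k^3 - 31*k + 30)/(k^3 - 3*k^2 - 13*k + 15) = (k + 6)/(k + 3)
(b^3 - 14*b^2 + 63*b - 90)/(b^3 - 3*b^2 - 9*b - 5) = (b^2 - 9*b + 18)/(b^2 + 2*b + 1)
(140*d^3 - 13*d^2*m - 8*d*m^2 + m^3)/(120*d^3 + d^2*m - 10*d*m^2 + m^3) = (28*d^2 + 3*d*m - m^2)/(24*d^2 + 5*d*m - m^2)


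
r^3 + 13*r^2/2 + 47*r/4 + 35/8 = (r + 1/2)*(r + 5/2)*(r + 7/2)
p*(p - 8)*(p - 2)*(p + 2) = p^4 - 8*p^3 - 4*p^2 + 32*p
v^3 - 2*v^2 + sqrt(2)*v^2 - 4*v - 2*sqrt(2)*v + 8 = (v - 2)*(v - sqrt(2))*(v + 2*sqrt(2))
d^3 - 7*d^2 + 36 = (d - 6)*(d - 3)*(d + 2)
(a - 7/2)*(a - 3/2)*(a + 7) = a^3 + 2*a^2 - 119*a/4 + 147/4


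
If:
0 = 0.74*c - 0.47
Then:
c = 0.64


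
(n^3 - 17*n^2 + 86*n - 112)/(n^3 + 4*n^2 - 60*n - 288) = (n^2 - 9*n + 14)/(n^2 + 12*n + 36)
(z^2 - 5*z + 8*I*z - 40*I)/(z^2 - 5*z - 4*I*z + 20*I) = (z + 8*I)/(z - 4*I)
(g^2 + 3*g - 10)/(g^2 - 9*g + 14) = (g + 5)/(g - 7)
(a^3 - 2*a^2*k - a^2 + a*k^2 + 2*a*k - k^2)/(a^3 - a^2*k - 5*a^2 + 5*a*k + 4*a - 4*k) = (a - k)/(a - 4)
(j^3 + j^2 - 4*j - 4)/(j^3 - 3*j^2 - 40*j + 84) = (j^2 + 3*j + 2)/(j^2 - j - 42)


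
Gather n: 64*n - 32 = 64*n - 32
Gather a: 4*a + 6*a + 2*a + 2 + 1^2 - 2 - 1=12*a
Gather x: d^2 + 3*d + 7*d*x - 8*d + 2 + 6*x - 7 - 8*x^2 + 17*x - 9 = d^2 - 5*d - 8*x^2 + x*(7*d + 23) - 14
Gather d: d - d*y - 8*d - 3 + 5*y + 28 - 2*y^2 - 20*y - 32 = d*(-y - 7) - 2*y^2 - 15*y - 7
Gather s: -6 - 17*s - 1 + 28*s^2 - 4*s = 28*s^2 - 21*s - 7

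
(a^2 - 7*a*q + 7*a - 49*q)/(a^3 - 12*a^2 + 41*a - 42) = (a^2 - 7*a*q + 7*a - 49*q)/(a^3 - 12*a^2 + 41*a - 42)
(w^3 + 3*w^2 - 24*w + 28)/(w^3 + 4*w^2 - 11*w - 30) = (w^3 + 3*w^2 - 24*w + 28)/(w^3 + 4*w^2 - 11*w - 30)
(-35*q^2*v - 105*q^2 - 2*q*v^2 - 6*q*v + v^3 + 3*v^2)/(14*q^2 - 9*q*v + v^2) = (-5*q*v - 15*q - v^2 - 3*v)/(2*q - v)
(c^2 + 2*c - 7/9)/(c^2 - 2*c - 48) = (-c^2 - 2*c + 7/9)/(-c^2 + 2*c + 48)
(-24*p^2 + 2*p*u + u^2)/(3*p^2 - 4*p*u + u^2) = (-24*p^2 + 2*p*u + u^2)/(3*p^2 - 4*p*u + u^2)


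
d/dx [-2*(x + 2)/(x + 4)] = -4/(x + 4)^2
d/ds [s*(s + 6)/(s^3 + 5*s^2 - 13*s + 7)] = (-s^3 - 13*s^2 - 56*s - 42)/(s^5 + 11*s^4 + 10*s^3 - 106*s^2 + 133*s - 49)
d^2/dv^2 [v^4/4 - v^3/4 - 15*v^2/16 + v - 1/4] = 3*v^2 - 3*v/2 - 15/8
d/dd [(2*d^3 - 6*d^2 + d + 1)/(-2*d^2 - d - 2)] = (-4*d^4 - 4*d^3 - 4*d^2 + 28*d - 1)/(4*d^4 + 4*d^3 + 9*d^2 + 4*d + 4)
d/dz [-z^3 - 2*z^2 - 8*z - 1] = -3*z^2 - 4*z - 8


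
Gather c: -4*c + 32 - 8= 24 - 4*c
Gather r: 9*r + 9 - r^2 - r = -r^2 + 8*r + 9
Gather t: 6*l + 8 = 6*l + 8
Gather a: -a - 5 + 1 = -a - 4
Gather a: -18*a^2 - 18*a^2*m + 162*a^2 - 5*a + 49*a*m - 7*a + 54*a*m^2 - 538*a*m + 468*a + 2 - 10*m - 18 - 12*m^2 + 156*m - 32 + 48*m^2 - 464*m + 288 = a^2*(144 - 18*m) + a*(54*m^2 - 489*m + 456) + 36*m^2 - 318*m + 240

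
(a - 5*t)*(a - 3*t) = a^2 - 8*a*t + 15*t^2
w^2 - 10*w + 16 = (w - 8)*(w - 2)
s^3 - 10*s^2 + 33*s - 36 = (s - 4)*(s - 3)^2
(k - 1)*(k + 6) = k^2 + 5*k - 6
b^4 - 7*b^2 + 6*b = b*(b - 2)*(b - 1)*(b + 3)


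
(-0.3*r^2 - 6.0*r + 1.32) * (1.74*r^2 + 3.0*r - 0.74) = -0.522*r^4 - 11.34*r^3 - 15.4812*r^2 + 8.4*r - 0.9768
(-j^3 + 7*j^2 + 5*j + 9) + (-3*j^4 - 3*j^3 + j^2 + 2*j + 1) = -3*j^4 - 4*j^3 + 8*j^2 + 7*j + 10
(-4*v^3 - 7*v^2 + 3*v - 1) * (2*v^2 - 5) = -8*v^5 - 14*v^4 + 26*v^3 + 33*v^2 - 15*v + 5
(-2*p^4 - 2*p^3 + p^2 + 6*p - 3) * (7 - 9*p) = 18*p^5 + 4*p^4 - 23*p^3 - 47*p^2 + 69*p - 21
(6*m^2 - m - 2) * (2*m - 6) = 12*m^3 - 38*m^2 + 2*m + 12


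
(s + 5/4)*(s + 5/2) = s^2 + 15*s/4 + 25/8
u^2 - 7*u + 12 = (u - 4)*(u - 3)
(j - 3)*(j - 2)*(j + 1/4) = j^3 - 19*j^2/4 + 19*j/4 + 3/2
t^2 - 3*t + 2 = (t - 2)*(t - 1)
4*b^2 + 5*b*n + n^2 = (b + n)*(4*b + n)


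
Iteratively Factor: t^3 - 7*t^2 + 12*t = (t - 3)*(t^2 - 4*t) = t*(t - 3)*(t - 4)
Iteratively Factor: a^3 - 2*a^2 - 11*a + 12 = (a + 3)*(a^2 - 5*a + 4) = (a - 4)*(a + 3)*(a - 1)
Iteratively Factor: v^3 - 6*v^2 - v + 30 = (v - 5)*(v^2 - v - 6) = (v - 5)*(v + 2)*(v - 3)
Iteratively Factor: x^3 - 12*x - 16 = (x + 2)*(x^2 - 2*x - 8) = (x + 2)^2*(x - 4)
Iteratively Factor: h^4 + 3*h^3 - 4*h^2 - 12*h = (h + 3)*(h^3 - 4*h) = (h - 2)*(h + 3)*(h^2 + 2*h) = h*(h - 2)*(h + 3)*(h + 2)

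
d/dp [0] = 0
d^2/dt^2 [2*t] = 0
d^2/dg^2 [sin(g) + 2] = -sin(g)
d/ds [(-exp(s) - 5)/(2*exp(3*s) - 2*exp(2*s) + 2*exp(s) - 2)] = ((exp(s) + 5)*(3*exp(2*s) - 2*exp(s) + 1) - exp(3*s) + exp(2*s) - exp(s) + 1)*exp(s)/(2*(exp(3*s) - exp(2*s) + exp(s) - 1)^2)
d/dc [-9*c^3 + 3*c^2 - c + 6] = -27*c^2 + 6*c - 1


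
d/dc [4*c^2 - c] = 8*c - 1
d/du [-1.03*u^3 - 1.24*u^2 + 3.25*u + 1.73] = -3.09*u^2 - 2.48*u + 3.25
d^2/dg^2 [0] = 0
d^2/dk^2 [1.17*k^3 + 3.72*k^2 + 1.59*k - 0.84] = 7.02*k + 7.44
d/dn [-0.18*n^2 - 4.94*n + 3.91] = -0.36*n - 4.94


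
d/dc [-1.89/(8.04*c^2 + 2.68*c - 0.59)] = (30.3912*c + 5.0652)/(8.04*c^2 + 2.68*c - 0.59)^2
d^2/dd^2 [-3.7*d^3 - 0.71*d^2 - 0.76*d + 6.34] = -22.2*d - 1.42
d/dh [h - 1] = 1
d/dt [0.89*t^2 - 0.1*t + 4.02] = 1.78*t - 0.1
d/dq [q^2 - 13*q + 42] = 2*q - 13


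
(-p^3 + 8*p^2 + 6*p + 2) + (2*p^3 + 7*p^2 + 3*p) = p^3 + 15*p^2 + 9*p + 2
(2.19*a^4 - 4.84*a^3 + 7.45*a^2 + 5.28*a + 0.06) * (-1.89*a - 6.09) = -4.1391*a^5 - 4.1895*a^4 + 15.3951*a^3 - 55.3497*a^2 - 32.2686*a - 0.3654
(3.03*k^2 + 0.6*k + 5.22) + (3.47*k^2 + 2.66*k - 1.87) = 6.5*k^2 + 3.26*k + 3.35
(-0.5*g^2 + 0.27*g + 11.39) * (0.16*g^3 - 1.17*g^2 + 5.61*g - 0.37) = -0.08*g^5 + 0.6282*g^4 - 1.2985*g^3 - 11.6266*g^2 + 63.798*g - 4.2143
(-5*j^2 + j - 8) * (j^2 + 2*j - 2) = -5*j^4 - 9*j^3 + 4*j^2 - 18*j + 16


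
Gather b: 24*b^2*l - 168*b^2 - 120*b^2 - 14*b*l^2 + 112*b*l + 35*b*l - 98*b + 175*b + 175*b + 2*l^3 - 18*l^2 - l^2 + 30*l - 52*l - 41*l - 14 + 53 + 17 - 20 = b^2*(24*l - 288) + b*(-14*l^2 + 147*l + 252) + 2*l^3 - 19*l^2 - 63*l + 36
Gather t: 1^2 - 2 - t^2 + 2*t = -t^2 + 2*t - 1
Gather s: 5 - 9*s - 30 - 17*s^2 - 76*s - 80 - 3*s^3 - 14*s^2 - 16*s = -3*s^3 - 31*s^2 - 101*s - 105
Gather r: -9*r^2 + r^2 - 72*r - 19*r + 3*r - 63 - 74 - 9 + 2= -8*r^2 - 88*r - 144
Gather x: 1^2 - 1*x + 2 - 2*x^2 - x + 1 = -2*x^2 - 2*x + 4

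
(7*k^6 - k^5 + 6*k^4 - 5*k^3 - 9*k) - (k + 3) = 7*k^6 - k^5 + 6*k^4 - 5*k^3 - 10*k - 3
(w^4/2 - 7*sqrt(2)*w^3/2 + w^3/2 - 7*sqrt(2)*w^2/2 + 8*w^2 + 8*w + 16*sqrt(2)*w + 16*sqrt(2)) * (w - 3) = w^5/2 - 7*sqrt(2)*w^4/2 - w^4 + 13*w^3/2 + 7*sqrt(2)*w^3 - 16*w^2 + 53*sqrt(2)*w^2/2 - 32*sqrt(2)*w - 24*w - 48*sqrt(2)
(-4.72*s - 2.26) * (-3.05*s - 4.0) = 14.396*s^2 + 25.773*s + 9.04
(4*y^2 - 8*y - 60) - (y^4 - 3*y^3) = -y^4 + 3*y^3 + 4*y^2 - 8*y - 60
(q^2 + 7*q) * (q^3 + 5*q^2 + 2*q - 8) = q^5 + 12*q^4 + 37*q^3 + 6*q^2 - 56*q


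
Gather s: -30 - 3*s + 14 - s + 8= -4*s - 8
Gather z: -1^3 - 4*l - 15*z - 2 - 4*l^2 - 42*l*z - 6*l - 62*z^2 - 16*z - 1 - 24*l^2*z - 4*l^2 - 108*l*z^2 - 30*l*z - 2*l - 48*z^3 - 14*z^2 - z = -8*l^2 - 12*l - 48*z^3 + z^2*(-108*l - 76) + z*(-24*l^2 - 72*l - 32) - 4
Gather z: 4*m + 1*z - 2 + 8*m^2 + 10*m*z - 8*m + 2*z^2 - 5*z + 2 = 8*m^2 - 4*m + 2*z^2 + z*(10*m - 4)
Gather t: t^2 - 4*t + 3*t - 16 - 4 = t^2 - t - 20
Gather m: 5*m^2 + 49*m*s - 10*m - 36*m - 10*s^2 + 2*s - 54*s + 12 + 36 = 5*m^2 + m*(49*s - 46) - 10*s^2 - 52*s + 48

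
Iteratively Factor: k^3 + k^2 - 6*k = (k - 2)*(k^2 + 3*k) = (k - 2)*(k + 3)*(k)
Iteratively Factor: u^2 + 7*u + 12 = (u + 3)*(u + 4)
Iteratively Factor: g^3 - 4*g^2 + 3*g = (g - 3)*(g^2 - g) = (g - 3)*(g - 1)*(g)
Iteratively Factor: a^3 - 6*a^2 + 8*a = (a - 2)*(a^2 - 4*a) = (a - 4)*(a - 2)*(a)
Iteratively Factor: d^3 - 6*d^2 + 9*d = (d - 3)*(d^2 - 3*d) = d*(d - 3)*(d - 3)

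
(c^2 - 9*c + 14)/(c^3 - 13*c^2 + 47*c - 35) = (c - 2)/(c^2 - 6*c + 5)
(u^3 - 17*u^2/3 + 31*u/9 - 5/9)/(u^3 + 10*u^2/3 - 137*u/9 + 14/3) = (3*u^2 - 16*u + 5)/(3*u^2 + 11*u - 42)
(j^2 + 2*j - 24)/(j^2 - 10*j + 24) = (j + 6)/(j - 6)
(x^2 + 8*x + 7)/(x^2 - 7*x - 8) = (x + 7)/(x - 8)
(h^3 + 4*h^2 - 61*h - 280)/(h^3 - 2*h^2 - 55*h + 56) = (h + 5)/(h - 1)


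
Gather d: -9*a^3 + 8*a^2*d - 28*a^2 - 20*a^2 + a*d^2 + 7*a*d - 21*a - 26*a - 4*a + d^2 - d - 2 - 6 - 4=-9*a^3 - 48*a^2 - 51*a + d^2*(a + 1) + d*(8*a^2 + 7*a - 1) - 12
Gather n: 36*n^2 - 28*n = 36*n^2 - 28*n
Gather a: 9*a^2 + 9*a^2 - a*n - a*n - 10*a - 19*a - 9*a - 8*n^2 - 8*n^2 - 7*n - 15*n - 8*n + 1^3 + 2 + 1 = 18*a^2 + a*(-2*n - 38) - 16*n^2 - 30*n + 4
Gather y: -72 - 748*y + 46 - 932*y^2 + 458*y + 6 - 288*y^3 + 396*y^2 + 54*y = -288*y^3 - 536*y^2 - 236*y - 20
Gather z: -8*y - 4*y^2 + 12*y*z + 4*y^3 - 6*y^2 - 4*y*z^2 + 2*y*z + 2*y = 4*y^3 - 10*y^2 - 4*y*z^2 + 14*y*z - 6*y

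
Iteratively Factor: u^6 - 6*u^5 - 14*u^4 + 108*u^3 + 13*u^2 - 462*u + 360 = (u - 4)*(u^5 - 2*u^4 - 22*u^3 + 20*u^2 + 93*u - 90) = (u - 4)*(u - 1)*(u^4 - u^3 - 23*u^2 - 3*u + 90) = (u - 4)*(u - 1)*(u + 3)*(u^3 - 4*u^2 - 11*u + 30) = (u - 4)*(u - 2)*(u - 1)*(u + 3)*(u^2 - 2*u - 15) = (u - 5)*(u - 4)*(u - 2)*(u - 1)*(u + 3)*(u + 3)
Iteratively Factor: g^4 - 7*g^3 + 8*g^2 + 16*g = (g + 1)*(g^3 - 8*g^2 + 16*g) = (g - 4)*(g + 1)*(g^2 - 4*g) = g*(g - 4)*(g + 1)*(g - 4)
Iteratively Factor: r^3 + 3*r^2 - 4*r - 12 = (r + 2)*(r^2 + r - 6) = (r - 2)*(r + 2)*(r + 3)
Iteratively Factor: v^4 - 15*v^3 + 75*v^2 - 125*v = (v - 5)*(v^3 - 10*v^2 + 25*v) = (v - 5)^2*(v^2 - 5*v) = (v - 5)^3*(v)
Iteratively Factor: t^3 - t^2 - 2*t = (t)*(t^2 - t - 2) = t*(t + 1)*(t - 2)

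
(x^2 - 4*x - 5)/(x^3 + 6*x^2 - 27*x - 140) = (x + 1)/(x^2 + 11*x + 28)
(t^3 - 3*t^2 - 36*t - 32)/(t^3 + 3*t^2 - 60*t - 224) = (t + 1)/(t + 7)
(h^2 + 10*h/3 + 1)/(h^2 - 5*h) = (h^2 + 10*h/3 + 1)/(h*(h - 5))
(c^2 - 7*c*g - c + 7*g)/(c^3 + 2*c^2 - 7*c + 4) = (c - 7*g)/(c^2 + 3*c - 4)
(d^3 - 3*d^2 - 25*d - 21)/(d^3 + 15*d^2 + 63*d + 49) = (d^2 - 4*d - 21)/(d^2 + 14*d + 49)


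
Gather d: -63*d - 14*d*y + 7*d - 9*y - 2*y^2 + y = d*(-14*y - 56) - 2*y^2 - 8*y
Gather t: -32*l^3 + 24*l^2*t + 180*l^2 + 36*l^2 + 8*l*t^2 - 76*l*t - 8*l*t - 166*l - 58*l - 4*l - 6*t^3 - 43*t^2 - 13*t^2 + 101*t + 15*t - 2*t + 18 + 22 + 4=-32*l^3 + 216*l^2 - 228*l - 6*t^3 + t^2*(8*l - 56) + t*(24*l^2 - 84*l + 114) + 44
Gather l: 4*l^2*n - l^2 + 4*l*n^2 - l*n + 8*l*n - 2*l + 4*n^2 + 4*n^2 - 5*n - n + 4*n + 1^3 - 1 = l^2*(4*n - 1) + l*(4*n^2 + 7*n - 2) + 8*n^2 - 2*n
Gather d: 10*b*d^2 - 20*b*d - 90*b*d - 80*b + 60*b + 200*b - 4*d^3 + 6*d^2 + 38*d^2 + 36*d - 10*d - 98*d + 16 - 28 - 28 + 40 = 180*b - 4*d^3 + d^2*(10*b + 44) + d*(-110*b - 72)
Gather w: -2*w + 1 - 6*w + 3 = 4 - 8*w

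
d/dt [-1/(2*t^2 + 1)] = 4*t/(2*t^2 + 1)^2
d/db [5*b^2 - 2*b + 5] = 10*b - 2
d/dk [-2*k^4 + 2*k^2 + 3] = -8*k^3 + 4*k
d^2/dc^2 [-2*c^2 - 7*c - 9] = -4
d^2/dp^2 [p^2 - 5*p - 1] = 2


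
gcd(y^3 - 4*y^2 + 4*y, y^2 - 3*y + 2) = y - 2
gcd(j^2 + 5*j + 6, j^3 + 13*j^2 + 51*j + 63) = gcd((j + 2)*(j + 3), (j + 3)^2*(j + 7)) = j + 3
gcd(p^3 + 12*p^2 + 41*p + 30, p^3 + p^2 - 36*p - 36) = p^2 + 7*p + 6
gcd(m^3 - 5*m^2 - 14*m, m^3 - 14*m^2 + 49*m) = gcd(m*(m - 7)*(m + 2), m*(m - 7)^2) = m^2 - 7*m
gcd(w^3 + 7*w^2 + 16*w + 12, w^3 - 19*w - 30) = w^2 + 5*w + 6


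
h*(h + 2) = h^2 + 2*h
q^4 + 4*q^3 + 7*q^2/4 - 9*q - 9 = (q - 3/2)*(q + 3/2)*(q + 2)^2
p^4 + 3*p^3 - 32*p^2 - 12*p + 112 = (p - 4)*(p - 2)*(p + 2)*(p + 7)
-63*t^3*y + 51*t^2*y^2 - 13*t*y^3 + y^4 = y*(-7*t + y)*(-3*t + y)^2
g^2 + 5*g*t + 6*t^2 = (g + 2*t)*(g + 3*t)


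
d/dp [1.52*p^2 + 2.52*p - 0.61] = 3.04*p + 2.52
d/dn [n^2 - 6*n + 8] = 2*n - 6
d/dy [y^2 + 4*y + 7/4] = 2*y + 4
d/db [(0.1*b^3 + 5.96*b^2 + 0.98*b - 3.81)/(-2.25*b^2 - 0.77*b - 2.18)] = (-0.225*b^4 - 0.154*b^3 - 3.0382*b^2 - 43.1306*b - 5.0701)/(5.0625*b^4 + 3.465*b^3 + 10.4029*b^2 + 3.3572*b + 4.7524)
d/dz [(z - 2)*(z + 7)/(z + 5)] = (z^2 + 10*z + 39)/(z^2 + 10*z + 25)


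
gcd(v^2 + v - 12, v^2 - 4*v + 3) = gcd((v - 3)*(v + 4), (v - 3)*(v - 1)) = v - 3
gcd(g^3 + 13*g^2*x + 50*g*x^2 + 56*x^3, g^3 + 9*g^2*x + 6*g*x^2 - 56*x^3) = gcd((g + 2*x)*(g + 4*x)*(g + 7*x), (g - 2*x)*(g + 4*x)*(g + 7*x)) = g^2 + 11*g*x + 28*x^2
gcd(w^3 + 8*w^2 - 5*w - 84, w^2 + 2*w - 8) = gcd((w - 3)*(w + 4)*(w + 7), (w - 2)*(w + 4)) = w + 4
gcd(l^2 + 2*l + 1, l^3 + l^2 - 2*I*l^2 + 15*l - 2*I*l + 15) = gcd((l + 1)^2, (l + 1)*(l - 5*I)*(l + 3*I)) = l + 1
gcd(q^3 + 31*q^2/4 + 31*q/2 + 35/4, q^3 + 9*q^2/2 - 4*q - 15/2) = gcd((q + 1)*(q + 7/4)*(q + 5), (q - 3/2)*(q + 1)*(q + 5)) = q^2 + 6*q + 5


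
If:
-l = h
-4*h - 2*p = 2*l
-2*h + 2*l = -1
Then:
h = 1/4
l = -1/4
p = -1/4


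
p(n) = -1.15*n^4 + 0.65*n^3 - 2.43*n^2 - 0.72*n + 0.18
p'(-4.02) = 349.17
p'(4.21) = -329.86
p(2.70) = -67.80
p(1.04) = -3.81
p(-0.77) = -1.41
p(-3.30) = -183.65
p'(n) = -4.6*n^3 + 1.95*n^2 - 4.86*n - 0.72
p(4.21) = -358.68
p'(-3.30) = 201.86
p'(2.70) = -90.17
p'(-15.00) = 16035.93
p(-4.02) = -378.75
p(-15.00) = -60948.27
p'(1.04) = -8.84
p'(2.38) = -63.26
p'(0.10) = -1.19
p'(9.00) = -3239.91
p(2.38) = -43.43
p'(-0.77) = 6.28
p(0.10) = 0.08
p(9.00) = -7274.43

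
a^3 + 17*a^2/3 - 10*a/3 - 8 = (a - 4/3)*(a + 1)*(a + 6)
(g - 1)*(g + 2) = g^2 + g - 2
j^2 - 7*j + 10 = (j - 5)*(j - 2)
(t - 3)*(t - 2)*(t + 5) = t^3 - 19*t + 30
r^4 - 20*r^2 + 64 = (r - 4)*(r - 2)*(r + 2)*(r + 4)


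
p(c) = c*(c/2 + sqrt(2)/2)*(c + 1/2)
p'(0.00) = 0.35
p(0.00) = 0.00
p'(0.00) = 0.35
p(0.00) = 0.00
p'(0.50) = 1.69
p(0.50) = 0.48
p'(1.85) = 9.03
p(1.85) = 7.10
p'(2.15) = 11.40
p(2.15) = 10.15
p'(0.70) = 2.43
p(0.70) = 0.89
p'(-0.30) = -0.09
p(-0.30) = -0.03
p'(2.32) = 12.87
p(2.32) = 12.22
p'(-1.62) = 1.19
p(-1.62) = -0.19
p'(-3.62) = 13.08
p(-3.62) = -12.46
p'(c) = c*(c/2 + sqrt(2)/2) + c*(c + 1/2)/2 + (c/2 + sqrt(2)/2)*(c + 1/2)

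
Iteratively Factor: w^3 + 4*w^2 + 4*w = (w)*(w^2 + 4*w + 4) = w*(w + 2)*(w + 2)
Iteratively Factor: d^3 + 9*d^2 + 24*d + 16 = (d + 4)*(d^2 + 5*d + 4) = (d + 4)^2*(d + 1)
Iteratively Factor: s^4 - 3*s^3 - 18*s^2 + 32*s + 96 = (s + 3)*(s^3 - 6*s^2 + 32) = (s - 4)*(s + 3)*(s^2 - 2*s - 8) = (s - 4)*(s + 2)*(s + 3)*(s - 4)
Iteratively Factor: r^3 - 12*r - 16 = (r - 4)*(r^2 + 4*r + 4) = (r - 4)*(r + 2)*(r + 2)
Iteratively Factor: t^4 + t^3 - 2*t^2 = (t)*(t^3 + t^2 - 2*t) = t*(t + 2)*(t^2 - t) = t*(t - 1)*(t + 2)*(t)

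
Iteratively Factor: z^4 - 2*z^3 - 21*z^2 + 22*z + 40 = (z - 2)*(z^3 - 21*z - 20) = (z - 5)*(z - 2)*(z^2 + 5*z + 4) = (z - 5)*(z - 2)*(z + 4)*(z + 1)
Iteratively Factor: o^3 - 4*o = (o)*(o^2 - 4) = o*(o + 2)*(o - 2)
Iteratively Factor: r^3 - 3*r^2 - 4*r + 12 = (r - 3)*(r^2 - 4) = (r - 3)*(r - 2)*(r + 2)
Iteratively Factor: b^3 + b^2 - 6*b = (b)*(b^2 + b - 6) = b*(b - 2)*(b + 3)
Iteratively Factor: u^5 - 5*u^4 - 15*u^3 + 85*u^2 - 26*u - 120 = (u - 2)*(u^4 - 3*u^3 - 21*u^2 + 43*u + 60) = (u - 3)*(u - 2)*(u^3 - 21*u - 20) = (u - 5)*(u - 3)*(u - 2)*(u^2 + 5*u + 4) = (u - 5)*(u - 3)*(u - 2)*(u + 4)*(u + 1)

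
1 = 1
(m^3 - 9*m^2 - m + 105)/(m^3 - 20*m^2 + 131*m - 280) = (m + 3)/(m - 8)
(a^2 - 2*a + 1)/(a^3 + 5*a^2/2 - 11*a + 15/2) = 2*(a - 1)/(2*a^2 + 7*a - 15)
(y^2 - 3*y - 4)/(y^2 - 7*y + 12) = (y + 1)/(y - 3)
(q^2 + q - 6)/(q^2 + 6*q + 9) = (q - 2)/(q + 3)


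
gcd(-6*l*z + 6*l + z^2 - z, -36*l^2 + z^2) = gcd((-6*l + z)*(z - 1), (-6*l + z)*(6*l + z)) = -6*l + z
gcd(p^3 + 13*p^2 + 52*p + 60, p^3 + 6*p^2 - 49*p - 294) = p + 6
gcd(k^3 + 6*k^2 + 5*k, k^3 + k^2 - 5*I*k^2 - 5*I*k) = k^2 + k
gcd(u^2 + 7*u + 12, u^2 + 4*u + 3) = u + 3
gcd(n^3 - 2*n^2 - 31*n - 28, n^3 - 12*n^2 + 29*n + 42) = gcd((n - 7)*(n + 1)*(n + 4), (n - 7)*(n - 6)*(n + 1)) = n^2 - 6*n - 7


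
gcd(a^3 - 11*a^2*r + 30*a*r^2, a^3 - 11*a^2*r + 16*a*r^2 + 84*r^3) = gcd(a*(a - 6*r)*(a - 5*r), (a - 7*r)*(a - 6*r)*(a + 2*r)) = -a + 6*r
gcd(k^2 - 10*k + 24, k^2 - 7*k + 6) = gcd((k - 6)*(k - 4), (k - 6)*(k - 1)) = k - 6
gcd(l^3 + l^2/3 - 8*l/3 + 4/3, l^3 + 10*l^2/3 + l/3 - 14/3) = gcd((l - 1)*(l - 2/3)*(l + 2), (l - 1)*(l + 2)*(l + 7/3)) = l^2 + l - 2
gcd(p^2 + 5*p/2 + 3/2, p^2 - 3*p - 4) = p + 1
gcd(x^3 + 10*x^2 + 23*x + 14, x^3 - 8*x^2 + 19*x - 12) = 1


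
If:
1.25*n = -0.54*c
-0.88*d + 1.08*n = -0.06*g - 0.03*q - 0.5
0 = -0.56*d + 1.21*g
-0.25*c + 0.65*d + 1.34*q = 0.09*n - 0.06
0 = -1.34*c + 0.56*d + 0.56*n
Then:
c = 0.17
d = 0.48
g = 0.22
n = -0.07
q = -0.25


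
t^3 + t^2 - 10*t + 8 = (t - 2)*(t - 1)*(t + 4)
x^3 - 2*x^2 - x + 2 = (x - 2)*(x - 1)*(x + 1)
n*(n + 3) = n^2 + 3*n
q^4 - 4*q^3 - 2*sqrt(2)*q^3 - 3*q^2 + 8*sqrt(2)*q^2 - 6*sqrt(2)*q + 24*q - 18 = (q - 3)*(q - 1)*(q - 3*sqrt(2))*(q + sqrt(2))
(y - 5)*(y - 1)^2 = y^3 - 7*y^2 + 11*y - 5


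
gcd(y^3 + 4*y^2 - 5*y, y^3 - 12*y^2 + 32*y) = y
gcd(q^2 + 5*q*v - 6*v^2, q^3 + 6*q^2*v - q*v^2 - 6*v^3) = q^2 + 5*q*v - 6*v^2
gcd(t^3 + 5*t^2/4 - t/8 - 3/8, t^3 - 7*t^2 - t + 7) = t + 1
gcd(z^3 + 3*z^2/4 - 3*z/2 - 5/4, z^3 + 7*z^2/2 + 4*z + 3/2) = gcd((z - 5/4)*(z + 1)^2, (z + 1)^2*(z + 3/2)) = z^2 + 2*z + 1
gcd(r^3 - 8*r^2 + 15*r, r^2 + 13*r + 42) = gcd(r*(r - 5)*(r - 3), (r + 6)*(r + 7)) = 1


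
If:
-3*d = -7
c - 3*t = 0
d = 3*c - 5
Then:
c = 22/9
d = 7/3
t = 22/27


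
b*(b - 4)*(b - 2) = b^3 - 6*b^2 + 8*b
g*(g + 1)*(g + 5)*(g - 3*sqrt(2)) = g^4 - 3*sqrt(2)*g^3 + 6*g^3 - 18*sqrt(2)*g^2 + 5*g^2 - 15*sqrt(2)*g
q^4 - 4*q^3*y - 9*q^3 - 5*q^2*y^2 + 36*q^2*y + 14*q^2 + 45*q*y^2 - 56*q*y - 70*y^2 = (q - 7)*(q - 2)*(q - 5*y)*(q + y)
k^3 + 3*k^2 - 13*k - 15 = (k - 3)*(k + 1)*(k + 5)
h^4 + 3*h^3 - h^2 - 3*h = h*(h - 1)*(h + 1)*(h + 3)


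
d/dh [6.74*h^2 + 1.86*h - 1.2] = 13.48*h + 1.86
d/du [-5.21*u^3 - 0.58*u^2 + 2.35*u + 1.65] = -15.63*u^2 - 1.16*u + 2.35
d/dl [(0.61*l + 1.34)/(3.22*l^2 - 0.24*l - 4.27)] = (1.9642*l^2 - 0.1464*l - (0.61*l + 1.34)*(6.44*l - 0.24) - 2.6047)/(-3.22*l^2 + 0.24*l + 4.27)^2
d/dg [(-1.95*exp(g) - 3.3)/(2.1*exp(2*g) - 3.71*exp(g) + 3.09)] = (4.095*exp(2*g) + 13.86*exp(g) - 18.2685)*exp(g)/(4.41*exp(4*g) - 15.582*exp(3*g) + 26.7421*exp(2*g) - 22.9278*exp(g) + 9.5481)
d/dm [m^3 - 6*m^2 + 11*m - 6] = 3*m^2 - 12*m + 11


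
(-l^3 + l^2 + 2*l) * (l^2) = -l^5 + l^4 + 2*l^3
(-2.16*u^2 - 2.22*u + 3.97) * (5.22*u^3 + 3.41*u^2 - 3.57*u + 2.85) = -11.2752*u^5 - 18.954*u^4 + 20.8644*u^3 + 15.3071*u^2 - 20.4999*u + 11.3145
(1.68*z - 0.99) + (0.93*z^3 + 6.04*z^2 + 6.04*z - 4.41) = 0.93*z^3 + 6.04*z^2 + 7.72*z - 5.4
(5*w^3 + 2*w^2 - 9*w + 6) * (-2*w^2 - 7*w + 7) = -10*w^5 - 39*w^4 + 39*w^3 + 65*w^2 - 105*w + 42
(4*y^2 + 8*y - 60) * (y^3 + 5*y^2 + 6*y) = 4*y^5 + 28*y^4 + 4*y^3 - 252*y^2 - 360*y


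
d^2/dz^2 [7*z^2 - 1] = 14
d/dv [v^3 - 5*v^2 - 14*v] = 3*v^2 - 10*v - 14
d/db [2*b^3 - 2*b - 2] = 6*b^2 - 2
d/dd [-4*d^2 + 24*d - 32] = 24 - 8*d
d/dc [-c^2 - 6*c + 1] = -2*c - 6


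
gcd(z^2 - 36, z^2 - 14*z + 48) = z - 6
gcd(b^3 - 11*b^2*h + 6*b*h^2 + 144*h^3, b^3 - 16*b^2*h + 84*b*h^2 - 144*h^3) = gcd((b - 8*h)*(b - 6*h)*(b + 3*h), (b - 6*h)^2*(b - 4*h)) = b - 6*h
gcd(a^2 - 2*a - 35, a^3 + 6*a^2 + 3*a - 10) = a + 5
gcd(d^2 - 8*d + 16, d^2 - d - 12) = d - 4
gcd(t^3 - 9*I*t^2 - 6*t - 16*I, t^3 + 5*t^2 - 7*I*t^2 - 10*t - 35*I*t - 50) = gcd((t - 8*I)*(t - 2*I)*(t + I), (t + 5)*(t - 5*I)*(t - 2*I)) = t - 2*I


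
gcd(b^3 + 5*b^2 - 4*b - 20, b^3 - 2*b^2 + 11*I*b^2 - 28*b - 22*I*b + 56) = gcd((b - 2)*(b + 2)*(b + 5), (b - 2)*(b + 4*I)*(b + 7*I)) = b - 2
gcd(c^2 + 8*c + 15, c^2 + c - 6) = c + 3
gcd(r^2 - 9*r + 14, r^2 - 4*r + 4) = r - 2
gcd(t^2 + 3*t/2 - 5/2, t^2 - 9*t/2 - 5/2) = 1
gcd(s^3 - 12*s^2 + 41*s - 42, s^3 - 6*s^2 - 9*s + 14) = s - 7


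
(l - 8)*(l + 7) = l^2 - l - 56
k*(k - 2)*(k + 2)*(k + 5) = k^4 + 5*k^3 - 4*k^2 - 20*k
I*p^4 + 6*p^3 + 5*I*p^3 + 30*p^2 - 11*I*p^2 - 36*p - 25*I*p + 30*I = (p + 6)*(p - 5*I)*(p - I)*(I*p - I)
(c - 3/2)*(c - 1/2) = c^2 - 2*c + 3/4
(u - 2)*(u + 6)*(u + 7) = u^3 + 11*u^2 + 16*u - 84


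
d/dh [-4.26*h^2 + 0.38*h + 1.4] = 0.38 - 8.52*h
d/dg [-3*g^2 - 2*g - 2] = -6*g - 2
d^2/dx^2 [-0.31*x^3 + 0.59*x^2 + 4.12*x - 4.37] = 1.18 - 1.86*x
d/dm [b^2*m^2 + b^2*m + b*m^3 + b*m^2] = b*(2*b*m + b + 3*m^2 + 2*m)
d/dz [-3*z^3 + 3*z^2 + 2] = 3*z*(2 - 3*z)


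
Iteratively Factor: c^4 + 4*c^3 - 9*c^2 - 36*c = (c - 3)*(c^3 + 7*c^2 + 12*c) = c*(c - 3)*(c^2 + 7*c + 12) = c*(c - 3)*(c + 4)*(c + 3)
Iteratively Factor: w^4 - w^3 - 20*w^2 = (w + 4)*(w^3 - 5*w^2) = (w - 5)*(w + 4)*(w^2) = w*(w - 5)*(w + 4)*(w)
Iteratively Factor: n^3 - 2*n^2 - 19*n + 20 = (n + 4)*(n^2 - 6*n + 5) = (n - 5)*(n + 4)*(n - 1)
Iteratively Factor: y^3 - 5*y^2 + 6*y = (y - 3)*(y^2 - 2*y) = y*(y - 3)*(y - 2)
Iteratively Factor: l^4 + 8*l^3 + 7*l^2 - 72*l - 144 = (l - 3)*(l^3 + 11*l^2 + 40*l + 48) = (l - 3)*(l + 4)*(l^2 + 7*l + 12) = (l - 3)*(l + 3)*(l + 4)*(l + 4)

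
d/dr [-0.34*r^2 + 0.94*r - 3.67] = 0.94 - 0.68*r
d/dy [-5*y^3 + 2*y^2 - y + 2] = -15*y^2 + 4*y - 1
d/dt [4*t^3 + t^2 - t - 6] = 12*t^2 + 2*t - 1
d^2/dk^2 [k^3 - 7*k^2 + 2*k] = 6*k - 14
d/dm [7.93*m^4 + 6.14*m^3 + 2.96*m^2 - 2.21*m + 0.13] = 31.72*m^3 + 18.42*m^2 + 5.92*m - 2.21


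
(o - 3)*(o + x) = o^2 + o*x - 3*o - 3*x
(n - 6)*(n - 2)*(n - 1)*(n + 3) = n^4 - 6*n^3 - 7*n^2 + 48*n - 36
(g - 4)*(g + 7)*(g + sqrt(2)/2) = g^3 + sqrt(2)*g^2/2 + 3*g^2 - 28*g + 3*sqrt(2)*g/2 - 14*sqrt(2)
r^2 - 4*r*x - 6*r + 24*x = (r - 6)*(r - 4*x)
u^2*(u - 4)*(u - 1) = u^4 - 5*u^3 + 4*u^2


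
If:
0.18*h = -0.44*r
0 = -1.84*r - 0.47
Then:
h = 0.62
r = -0.26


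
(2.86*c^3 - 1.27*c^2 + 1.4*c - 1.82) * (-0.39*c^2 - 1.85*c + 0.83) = -1.1154*c^5 - 4.7957*c^4 + 4.1773*c^3 - 2.9343*c^2 + 4.529*c - 1.5106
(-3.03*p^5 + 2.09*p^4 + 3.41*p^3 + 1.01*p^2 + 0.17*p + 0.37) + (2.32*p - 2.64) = -3.03*p^5 + 2.09*p^4 + 3.41*p^3 + 1.01*p^2 + 2.49*p - 2.27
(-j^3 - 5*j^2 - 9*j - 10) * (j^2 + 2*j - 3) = -j^5 - 7*j^4 - 16*j^3 - 13*j^2 + 7*j + 30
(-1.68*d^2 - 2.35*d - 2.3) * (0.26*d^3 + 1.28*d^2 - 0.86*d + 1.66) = -0.4368*d^5 - 2.7614*d^4 - 2.1612*d^3 - 3.7118*d^2 - 1.923*d - 3.818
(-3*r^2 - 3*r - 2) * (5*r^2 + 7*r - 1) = -15*r^4 - 36*r^3 - 28*r^2 - 11*r + 2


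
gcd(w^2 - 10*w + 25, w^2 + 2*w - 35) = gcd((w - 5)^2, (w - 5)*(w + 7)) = w - 5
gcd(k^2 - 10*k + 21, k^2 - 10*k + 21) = k^2 - 10*k + 21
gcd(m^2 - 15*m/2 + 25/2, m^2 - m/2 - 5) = m - 5/2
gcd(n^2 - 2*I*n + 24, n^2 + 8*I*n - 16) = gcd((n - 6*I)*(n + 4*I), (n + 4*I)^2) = n + 4*I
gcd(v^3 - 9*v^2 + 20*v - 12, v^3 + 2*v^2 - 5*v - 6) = v - 2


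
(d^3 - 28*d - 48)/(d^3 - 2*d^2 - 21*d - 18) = (d^2 + 6*d + 8)/(d^2 + 4*d + 3)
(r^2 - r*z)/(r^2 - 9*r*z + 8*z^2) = r/(r - 8*z)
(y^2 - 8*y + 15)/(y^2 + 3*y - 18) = (y - 5)/(y + 6)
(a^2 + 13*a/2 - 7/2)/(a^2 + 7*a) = (a - 1/2)/a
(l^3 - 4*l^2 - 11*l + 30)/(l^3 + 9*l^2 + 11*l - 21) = (l^2 - 7*l + 10)/(l^2 + 6*l - 7)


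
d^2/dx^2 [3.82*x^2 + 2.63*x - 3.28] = 7.64000000000000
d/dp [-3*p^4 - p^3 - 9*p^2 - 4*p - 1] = -12*p^3 - 3*p^2 - 18*p - 4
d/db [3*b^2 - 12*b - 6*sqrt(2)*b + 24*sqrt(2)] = 6*b - 12 - 6*sqrt(2)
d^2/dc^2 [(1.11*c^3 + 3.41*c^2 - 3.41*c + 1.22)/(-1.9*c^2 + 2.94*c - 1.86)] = (-24.819632*c^3 + 82.299984*c^2 - 54.457056*c + 1.232592)/(6.859*c^6 - 31.8402*c^5 + 69.41232*c^4 - 87.751944*c^3 + 67.951008*c^2 - 30.513672*c + 6.434856)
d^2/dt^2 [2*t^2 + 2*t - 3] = 4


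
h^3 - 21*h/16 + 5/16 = (h - 1)*(h - 1/4)*(h + 5/4)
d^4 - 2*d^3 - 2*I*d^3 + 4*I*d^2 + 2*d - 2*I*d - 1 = (d - I)^2*(-I*d + I)*(I*d - I)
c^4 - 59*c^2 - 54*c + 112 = (c - 8)*(c - 1)*(c + 2)*(c + 7)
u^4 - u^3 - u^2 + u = u*(u - 1)^2*(u + 1)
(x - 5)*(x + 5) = x^2 - 25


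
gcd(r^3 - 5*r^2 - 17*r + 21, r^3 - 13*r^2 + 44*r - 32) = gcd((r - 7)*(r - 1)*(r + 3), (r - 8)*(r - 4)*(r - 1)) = r - 1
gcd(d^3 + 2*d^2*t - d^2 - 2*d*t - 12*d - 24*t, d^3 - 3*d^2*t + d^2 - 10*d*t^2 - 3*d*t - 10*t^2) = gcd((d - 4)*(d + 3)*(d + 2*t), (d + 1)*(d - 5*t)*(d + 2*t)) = d + 2*t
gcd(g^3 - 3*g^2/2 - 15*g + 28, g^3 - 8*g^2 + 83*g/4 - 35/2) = g^2 - 11*g/2 + 7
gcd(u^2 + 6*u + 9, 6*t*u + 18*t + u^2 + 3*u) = u + 3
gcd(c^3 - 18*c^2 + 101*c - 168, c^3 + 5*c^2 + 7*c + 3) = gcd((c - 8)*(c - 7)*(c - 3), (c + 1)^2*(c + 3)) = 1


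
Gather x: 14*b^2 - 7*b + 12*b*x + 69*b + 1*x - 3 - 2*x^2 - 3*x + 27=14*b^2 + 62*b - 2*x^2 + x*(12*b - 2) + 24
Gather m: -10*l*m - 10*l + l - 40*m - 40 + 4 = -9*l + m*(-10*l - 40) - 36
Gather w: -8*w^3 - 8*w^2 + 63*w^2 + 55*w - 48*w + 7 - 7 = -8*w^3 + 55*w^2 + 7*w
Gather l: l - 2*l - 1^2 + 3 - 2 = -l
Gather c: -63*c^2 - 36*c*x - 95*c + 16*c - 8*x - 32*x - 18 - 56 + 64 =-63*c^2 + c*(-36*x - 79) - 40*x - 10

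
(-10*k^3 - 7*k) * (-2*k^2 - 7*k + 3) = 20*k^5 + 70*k^4 - 16*k^3 + 49*k^2 - 21*k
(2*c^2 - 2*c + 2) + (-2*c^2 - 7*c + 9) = 11 - 9*c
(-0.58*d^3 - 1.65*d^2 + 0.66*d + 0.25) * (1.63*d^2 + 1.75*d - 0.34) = -0.9454*d^5 - 3.7045*d^4 - 1.6145*d^3 + 2.1235*d^2 + 0.2131*d - 0.085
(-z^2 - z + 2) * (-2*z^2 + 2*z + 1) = 2*z^4 - 7*z^2 + 3*z + 2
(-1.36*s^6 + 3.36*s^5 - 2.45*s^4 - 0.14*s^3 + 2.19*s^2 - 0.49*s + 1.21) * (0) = 0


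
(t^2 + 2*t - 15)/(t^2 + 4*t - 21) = (t + 5)/(t + 7)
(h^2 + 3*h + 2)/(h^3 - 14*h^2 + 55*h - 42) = (h^2 + 3*h + 2)/(h^3 - 14*h^2 + 55*h - 42)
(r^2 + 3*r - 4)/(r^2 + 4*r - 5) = (r + 4)/(r + 5)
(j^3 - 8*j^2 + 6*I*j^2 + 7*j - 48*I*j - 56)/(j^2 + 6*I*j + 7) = j - 8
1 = 1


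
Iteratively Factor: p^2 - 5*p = (p - 5)*(p)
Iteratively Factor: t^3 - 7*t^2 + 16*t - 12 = (t - 2)*(t^2 - 5*t + 6) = (t - 3)*(t - 2)*(t - 2)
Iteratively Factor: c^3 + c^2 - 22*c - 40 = (c + 4)*(c^2 - 3*c - 10) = (c - 5)*(c + 4)*(c + 2)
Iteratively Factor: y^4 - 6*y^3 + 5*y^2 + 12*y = (y - 4)*(y^3 - 2*y^2 - 3*y) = y*(y - 4)*(y^2 - 2*y - 3) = y*(y - 4)*(y - 3)*(y + 1)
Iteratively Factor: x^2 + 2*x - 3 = (x - 1)*(x + 3)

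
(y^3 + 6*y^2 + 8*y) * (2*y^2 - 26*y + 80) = 2*y^5 - 14*y^4 - 60*y^3 + 272*y^2 + 640*y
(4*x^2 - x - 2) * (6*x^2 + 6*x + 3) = 24*x^4 + 18*x^3 - 6*x^2 - 15*x - 6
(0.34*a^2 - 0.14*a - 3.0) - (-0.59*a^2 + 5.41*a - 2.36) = 0.93*a^2 - 5.55*a - 0.64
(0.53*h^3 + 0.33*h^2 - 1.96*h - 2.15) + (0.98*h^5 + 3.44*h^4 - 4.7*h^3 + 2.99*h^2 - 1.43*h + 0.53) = 0.98*h^5 + 3.44*h^4 - 4.17*h^3 + 3.32*h^2 - 3.39*h - 1.62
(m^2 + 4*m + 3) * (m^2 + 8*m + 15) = m^4 + 12*m^3 + 50*m^2 + 84*m + 45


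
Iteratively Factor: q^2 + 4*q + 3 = (q + 3)*(q + 1)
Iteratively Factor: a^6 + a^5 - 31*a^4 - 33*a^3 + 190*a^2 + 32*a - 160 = (a + 1)*(a^5 - 31*a^3 - 2*a^2 + 192*a - 160) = (a - 5)*(a + 1)*(a^4 + 5*a^3 - 6*a^2 - 32*a + 32) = (a - 5)*(a + 1)*(a + 4)*(a^3 + a^2 - 10*a + 8) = (a - 5)*(a - 1)*(a + 1)*(a + 4)*(a^2 + 2*a - 8) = (a - 5)*(a - 2)*(a - 1)*(a + 1)*(a + 4)*(a + 4)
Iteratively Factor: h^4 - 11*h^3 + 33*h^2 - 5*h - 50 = (h - 5)*(h^3 - 6*h^2 + 3*h + 10) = (h - 5)^2*(h^2 - h - 2) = (h - 5)^2*(h - 2)*(h + 1)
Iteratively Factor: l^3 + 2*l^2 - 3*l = (l)*(l^2 + 2*l - 3) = l*(l - 1)*(l + 3)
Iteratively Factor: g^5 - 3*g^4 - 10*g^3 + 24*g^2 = (g)*(g^4 - 3*g^3 - 10*g^2 + 24*g) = g*(g + 3)*(g^3 - 6*g^2 + 8*g) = g*(g - 4)*(g + 3)*(g^2 - 2*g) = g*(g - 4)*(g - 2)*(g + 3)*(g)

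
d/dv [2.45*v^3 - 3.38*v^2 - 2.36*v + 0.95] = 7.35*v^2 - 6.76*v - 2.36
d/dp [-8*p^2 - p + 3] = -16*p - 1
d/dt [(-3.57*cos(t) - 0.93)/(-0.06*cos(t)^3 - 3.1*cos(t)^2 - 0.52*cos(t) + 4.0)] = (0.4284*cos(t)^3 + 11.2344*cos(t)^2 + 5.766*cos(t) + 14.7636)*sin(t)/(0.0036*cos(t)^6 + 0.372*cos(t)^5 + 9.6724*cos(t)^4 + 2.744*cos(t)^3 - 24.5296*cos(t)^2 - 4.16*cos(t) + 16.0)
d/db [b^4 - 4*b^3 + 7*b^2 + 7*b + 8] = 4*b^3 - 12*b^2 + 14*b + 7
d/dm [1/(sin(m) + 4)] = -cos(m)/(sin(m) + 4)^2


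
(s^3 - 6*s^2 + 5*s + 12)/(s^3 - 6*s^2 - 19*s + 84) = (s^2 - 3*s - 4)/(s^2 - 3*s - 28)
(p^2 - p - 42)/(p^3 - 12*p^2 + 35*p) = (p + 6)/(p*(p - 5))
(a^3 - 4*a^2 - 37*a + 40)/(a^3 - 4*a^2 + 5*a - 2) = (a^2 - 3*a - 40)/(a^2 - 3*a + 2)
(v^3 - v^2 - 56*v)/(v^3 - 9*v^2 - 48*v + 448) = v/(v - 8)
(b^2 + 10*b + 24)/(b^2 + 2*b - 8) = (b + 6)/(b - 2)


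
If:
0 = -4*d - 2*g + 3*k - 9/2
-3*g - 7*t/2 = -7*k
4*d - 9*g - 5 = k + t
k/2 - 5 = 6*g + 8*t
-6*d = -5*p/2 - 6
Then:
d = -16507/17608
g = -133/142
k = -824/2201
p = -20469/4402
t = 119/2201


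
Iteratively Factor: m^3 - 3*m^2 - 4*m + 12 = (m + 2)*(m^2 - 5*m + 6) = (m - 2)*(m + 2)*(m - 3)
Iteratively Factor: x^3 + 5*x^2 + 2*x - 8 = (x - 1)*(x^2 + 6*x + 8) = (x - 1)*(x + 2)*(x + 4)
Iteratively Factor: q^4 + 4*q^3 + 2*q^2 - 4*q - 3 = (q + 1)*(q^3 + 3*q^2 - q - 3) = (q + 1)^2*(q^2 + 2*q - 3) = (q + 1)^2*(q + 3)*(q - 1)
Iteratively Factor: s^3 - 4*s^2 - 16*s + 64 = (s + 4)*(s^2 - 8*s + 16) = (s - 4)*(s + 4)*(s - 4)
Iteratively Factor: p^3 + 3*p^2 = (p)*(p^2 + 3*p) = p^2*(p + 3)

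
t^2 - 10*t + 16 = (t - 8)*(t - 2)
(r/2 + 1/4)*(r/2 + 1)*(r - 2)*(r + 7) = r^4/4 + 15*r^3/8 - r^2/8 - 15*r/2 - 7/2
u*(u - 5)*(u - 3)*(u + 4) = u^4 - 4*u^3 - 17*u^2 + 60*u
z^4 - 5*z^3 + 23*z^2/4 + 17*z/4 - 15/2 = (z - 5/2)*(z - 2)*(z - 3/2)*(z + 1)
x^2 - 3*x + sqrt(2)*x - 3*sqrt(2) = (x - 3)*(x + sqrt(2))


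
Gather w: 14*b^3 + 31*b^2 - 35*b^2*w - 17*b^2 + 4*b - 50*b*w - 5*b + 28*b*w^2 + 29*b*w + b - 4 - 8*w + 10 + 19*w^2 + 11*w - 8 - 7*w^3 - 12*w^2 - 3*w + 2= 14*b^3 + 14*b^2 - 7*w^3 + w^2*(28*b + 7) + w*(-35*b^2 - 21*b)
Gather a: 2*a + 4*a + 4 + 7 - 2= 6*a + 9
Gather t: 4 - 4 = 0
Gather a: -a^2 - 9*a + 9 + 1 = -a^2 - 9*a + 10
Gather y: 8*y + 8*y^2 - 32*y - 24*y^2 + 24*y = -16*y^2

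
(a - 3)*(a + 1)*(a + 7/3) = a^3 + a^2/3 - 23*a/3 - 7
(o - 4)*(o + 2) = o^2 - 2*o - 8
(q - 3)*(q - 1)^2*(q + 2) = q^4 - 3*q^3 - 3*q^2 + 11*q - 6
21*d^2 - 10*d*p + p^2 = (-7*d + p)*(-3*d + p)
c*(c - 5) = c^2 - 5*c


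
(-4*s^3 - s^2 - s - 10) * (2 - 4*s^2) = 16*s^5 + 4*s^4 - 4*s^3 + 38*s^2 - 2*s - 20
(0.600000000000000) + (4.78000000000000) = 5.38000000000000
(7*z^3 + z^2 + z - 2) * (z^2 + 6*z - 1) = 7*z^5 + 43*z^4 + 3*z^2 - 13*z + 2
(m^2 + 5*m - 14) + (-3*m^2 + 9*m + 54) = -2*m^2 + 14*m + 40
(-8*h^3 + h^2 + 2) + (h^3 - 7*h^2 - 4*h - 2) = -7*h^3 - 6*h^2 - 4*h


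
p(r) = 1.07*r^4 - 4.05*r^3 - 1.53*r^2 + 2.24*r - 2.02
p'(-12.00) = -9106.48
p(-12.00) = 28936.70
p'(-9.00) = -4074.49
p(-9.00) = 9826.61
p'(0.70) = -4.39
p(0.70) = -2.33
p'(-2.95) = -204.35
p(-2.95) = 163.07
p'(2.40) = -15.92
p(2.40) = -25.94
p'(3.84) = 53.68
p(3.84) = -12.65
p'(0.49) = -1.67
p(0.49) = -1.70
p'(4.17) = 88.55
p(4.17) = 10.58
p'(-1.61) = -42.19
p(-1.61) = 14.50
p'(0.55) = -2.41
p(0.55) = -1.83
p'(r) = 4.28*r^3 - 12.15*r^2 - 3.06*r + 2.24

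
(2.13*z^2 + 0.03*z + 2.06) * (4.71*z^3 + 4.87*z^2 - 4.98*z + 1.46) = 10.0323*z^5 + 10.5144*z^4 - 0.758699999999999*z^3 + 12.9926*z^2 - 10.215*z + 3.0076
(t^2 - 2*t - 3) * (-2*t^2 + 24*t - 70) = -2*t^4 + 28*t^3 - 112*t^2 + 68*t + 210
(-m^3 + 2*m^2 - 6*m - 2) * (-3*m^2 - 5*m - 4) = 3*m^5 - m^4 + 12*m^3 + 28*m^2 + 34*m + 8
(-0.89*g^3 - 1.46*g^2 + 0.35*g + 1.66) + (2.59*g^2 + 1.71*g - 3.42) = -0.89*g^3 + 1.13*g^2 + 2.06*g - 1.76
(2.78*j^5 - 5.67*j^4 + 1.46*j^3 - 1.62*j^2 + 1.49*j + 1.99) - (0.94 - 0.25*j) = 2.78*j^5 - 5.67*j^4 + 1.46*j^3 - 1.62*j^2 + 1.74*j + 1.05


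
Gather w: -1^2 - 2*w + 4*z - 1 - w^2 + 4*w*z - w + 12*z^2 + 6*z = -w^2 + w*(4*z - 3) + 12*z^2 + 10*z - 2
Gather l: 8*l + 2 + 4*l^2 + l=4*l^2 + 9*l + 2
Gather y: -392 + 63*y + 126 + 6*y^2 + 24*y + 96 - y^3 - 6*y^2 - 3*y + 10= -y^3 + 84*y - 160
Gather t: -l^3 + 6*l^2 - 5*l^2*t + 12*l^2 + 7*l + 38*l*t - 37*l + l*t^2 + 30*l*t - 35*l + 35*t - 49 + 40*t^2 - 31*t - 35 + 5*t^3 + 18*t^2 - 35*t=-l^3 + 18*l^2 - 65*l + 5*t^3 + t^2*(l + 58) + t*(-5*l^2 + 68*l - 31) - 84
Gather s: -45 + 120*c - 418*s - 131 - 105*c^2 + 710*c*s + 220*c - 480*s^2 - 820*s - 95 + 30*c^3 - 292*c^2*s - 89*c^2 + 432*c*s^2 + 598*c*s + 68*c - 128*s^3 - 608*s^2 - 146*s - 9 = 30*c^3 - 194*c^2 + 408*c - 128*s^3 + s^2*(432*c - 1088) + s*(-292*c^2 + 1308*c - 1384) - 280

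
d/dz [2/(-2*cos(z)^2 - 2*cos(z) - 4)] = -(2*cos(z) + 1)*sin(z)/(cos(z)^2 + cos(z) + 2)^2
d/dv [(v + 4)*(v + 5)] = 2*v + 9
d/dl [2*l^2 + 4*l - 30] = 4*l + 4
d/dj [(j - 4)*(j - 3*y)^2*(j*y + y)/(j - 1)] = y*(j - 3*y)*(-(j - 4)*(j + 1)*(j - 3*y) + (j - 1)*(2*(j - 4)*(j + 1) + (j - 4)*(j - 3*y) + (j + 1)*(j - 3*y)))/(j - 1)^2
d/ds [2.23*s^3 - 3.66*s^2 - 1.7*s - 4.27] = 6.69*s^2 - 7.32*s - 1.7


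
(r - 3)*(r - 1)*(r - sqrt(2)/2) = r^3 - 4*r^2 - sqrt(2)*r^2/2 + 2*sqrt(2)*r + 3*r - 3*sqrt(2)/2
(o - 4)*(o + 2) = o^2 - 2*o - 8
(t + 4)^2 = t^2 + 8*t + 16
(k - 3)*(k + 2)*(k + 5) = k^3 + 4*k^2 - 11*k - 30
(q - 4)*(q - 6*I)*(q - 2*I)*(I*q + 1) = I*q^4 + 9*q^3 - 4*I*q^3 - 36*q^2 - 20*I*q^2 - 12*q + 80*I*q + 48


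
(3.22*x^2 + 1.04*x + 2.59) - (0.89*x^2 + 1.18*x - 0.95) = 2.33*x^2 - 0.14*x + 3.54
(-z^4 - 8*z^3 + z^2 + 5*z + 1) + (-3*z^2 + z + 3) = -z^4 - 8*z^3 - 2*z^2 + 6*z + 4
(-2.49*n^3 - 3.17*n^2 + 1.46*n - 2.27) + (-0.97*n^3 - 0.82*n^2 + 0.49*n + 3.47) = -3.46*n^3 - 3.99*n^2 + 1.95*n + 1.2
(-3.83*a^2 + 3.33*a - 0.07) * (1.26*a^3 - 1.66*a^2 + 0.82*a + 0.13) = -4.8258*a^5 + 10.5536*a^4 - 8.7566*a^3 + 2.3489*a^2 + 0.3755*a - 0.0091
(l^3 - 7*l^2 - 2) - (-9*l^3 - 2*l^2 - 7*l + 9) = 10*l^3 - 5*l^2 + 7*l - 11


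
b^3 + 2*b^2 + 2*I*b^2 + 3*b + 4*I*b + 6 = (b + 2)*(b - I)*(b + 3*I)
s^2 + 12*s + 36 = (s + 6)^2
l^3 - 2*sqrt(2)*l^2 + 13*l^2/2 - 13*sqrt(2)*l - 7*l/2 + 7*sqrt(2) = (l - 1/2)*(l + 7)*(l - 2*sqrt(2))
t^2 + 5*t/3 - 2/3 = (t - 1/3)*(t + 2)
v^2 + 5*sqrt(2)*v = v*(v + 5*sqrt(2))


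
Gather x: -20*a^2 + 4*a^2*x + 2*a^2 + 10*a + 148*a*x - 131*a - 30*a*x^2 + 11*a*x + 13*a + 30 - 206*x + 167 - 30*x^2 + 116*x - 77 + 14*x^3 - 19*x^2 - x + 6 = -18*a^2 - 108*a + 14*x^3 + x^2*(-30*a - 49) + x*(4*a^2 + 159*a - 91) + 126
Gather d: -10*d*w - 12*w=-10*d*w - 12*w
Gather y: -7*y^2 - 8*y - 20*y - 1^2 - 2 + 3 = -7*y^2 - 28*y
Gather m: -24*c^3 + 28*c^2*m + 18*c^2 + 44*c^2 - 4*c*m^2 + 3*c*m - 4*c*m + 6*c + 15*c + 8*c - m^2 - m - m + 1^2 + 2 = -24*c^3 + 62*c^2 + 29*c + m^2*(-4*c - 1) + m*(28*c^2 - c - 2) + 3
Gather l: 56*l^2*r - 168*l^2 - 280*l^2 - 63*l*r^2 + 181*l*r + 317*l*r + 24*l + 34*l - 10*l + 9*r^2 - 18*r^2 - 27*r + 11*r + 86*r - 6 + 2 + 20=l^2*(56*r - 448) + l*(-63*r^2 + 498*r + 48) - 9*r^2 + 70*r + 16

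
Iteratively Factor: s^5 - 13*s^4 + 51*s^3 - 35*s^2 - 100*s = (s - 4)*(s^4 - 9*s^3 + 15*s^2 + 25*s) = (s - 5)*(s - 4)*(s^3 - 4*s^2 - 5*s) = (s - 5)*(s - 4)*(s + 1)*(s^2 - 5*s) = (s - 5)^2*(s - 4)*(s + 1)*(s)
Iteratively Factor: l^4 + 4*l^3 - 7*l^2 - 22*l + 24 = (l - 1)*(l^3 + 5*l^2 - 2*l - 24) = (l - 1)*(l + 4)*(l^2 + l - 6) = (l - 1)*(l + 3)*(l + 4)*(l - 2)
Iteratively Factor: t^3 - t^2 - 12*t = (t + 3)*(t^2 - 4*t) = (t - 4)*(t + 3)*(t)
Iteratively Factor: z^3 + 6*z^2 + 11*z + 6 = (z + 2)*(z^2 + 4*z + 3) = (z + 1)*(z + 2)*(z + 3)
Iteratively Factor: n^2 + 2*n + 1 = (n + 1)*(n + 1)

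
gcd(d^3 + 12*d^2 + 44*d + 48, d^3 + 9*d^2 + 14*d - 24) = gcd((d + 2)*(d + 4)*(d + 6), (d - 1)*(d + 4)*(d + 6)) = d^2 + 10*d + 24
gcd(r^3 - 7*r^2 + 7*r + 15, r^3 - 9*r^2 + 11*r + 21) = r^2 - 2*r - 3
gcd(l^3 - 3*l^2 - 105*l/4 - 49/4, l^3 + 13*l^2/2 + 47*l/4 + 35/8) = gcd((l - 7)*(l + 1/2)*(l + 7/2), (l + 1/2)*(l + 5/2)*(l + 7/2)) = l^2 + 4*l + 7/4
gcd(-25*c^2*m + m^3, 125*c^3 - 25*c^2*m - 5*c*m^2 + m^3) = 25*c^2 - m^2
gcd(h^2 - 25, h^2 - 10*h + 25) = h - 5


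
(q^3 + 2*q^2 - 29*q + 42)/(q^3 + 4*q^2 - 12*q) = (q^2 + 4*q - 21)/(q*(q + 6))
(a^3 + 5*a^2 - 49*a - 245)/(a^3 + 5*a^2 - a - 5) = (a^2 - 49)/(a^2 - 1)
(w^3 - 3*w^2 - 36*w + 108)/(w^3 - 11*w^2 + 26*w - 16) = (w^3 - 3*w^2 - 36*w + 108)/(w^3 - 11*w^2 + 26*w - 16)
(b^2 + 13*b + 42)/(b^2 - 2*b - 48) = (b + 7)/(b - 8)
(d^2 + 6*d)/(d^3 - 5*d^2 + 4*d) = (d + 6)/(d^2 - 5*d + 4)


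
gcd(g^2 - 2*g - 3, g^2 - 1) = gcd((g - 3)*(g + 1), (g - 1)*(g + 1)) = g + 1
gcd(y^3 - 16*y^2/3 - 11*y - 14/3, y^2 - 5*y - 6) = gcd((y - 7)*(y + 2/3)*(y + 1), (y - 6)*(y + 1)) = y + 1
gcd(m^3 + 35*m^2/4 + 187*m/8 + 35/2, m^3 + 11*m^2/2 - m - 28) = m^2 + 15*m/2 + 14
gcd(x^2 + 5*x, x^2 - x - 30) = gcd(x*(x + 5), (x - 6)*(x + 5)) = x + 5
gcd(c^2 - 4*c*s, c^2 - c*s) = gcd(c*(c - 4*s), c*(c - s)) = c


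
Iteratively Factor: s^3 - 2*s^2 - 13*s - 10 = (s + 2)*(s^2 - 4*s - 5) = (s - 5)*(s + 2)*(s + 1)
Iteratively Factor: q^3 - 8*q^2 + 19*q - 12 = (q - 1)*(q^2 - 7*q + 12) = (q - 3)*(q - 1)*(q - 4)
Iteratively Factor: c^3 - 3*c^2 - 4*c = (c + 1)*(c^2 - 4*c) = (c - 4)*(c + 1)*(c)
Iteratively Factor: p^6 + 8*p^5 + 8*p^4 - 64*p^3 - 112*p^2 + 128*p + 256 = (p - 2)*(p^5 + 10*p^4 + 28*p^3 - 8*p^2 - 128*p - 128) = (p - 2)*(p + 4)*(p^4 + 6*p^3 + 4*p^2 - 24*p - 32) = (p - 2)*(p + 2)*(p + 4)*(p^3 + 4*p^2 - 4*p - 16) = (p - 2)*(p + 2)*(p + 4)^2*(p^2 - 4) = (p - 2)*(p + 2)^2*(p + 4)^2*(p - 2)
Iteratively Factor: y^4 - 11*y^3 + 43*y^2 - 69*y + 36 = (y - 4)*(y^3 - 7*y^2 + 15*y - 9) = (y - 4)*(y - 3)*(y^2 - 4*y + 3) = (y - 4)*(y - 3)^2*(y - 1)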